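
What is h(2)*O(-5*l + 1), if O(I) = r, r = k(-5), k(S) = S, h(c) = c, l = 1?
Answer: -10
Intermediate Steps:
r = -5
O(I) = -5
h(2)*O(-5*l + 1) = 2*(-5) = -10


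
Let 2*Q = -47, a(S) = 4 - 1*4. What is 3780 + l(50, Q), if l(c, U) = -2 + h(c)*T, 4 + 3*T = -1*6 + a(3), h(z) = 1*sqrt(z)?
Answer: 3778 - 50*sqrt(2)/3 ≈ 3754.4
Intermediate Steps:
h(z) = sqrt(z)
a(S) = 0 (a(S) = 4 - 4 = 0)
Q = -47/2 (Q = (1/2)*(-47) = -47/2 ≈ -23.500)
T = -10/3 (T = -4/3 + (-1*6 + 0)/3 = -4/3 + (-6 + 0)/3 = -4/3 + (1/3)*(-6) = -4/3 - 2 = -10/3 ≈ -3.3333)
l(c, U) = -2 - 10*sqrt(c)/3 (l(c, U) = -2 + sqrt(c)*(-10/3) = -2 - 10*sqrt(c)/3)
3780 + l(50, Q) = 3780 + (-2 - 50*sqrt(2)/3) = 3778 - 50*sqrt(2)/3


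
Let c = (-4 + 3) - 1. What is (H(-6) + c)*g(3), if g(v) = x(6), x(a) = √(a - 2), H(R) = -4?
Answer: -12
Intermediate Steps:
x(a) = √(-2 + a)
c = -2 (c = -1 - 1 = -2)
g(v) = 2 (g(v) = √(-2 + 6) = √4 = 2)
(H(-6) + c)*g(3) = (-4 - 2)*2 = -6*2 = -12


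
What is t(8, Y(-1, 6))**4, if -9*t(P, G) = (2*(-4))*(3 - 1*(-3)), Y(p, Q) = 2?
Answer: 65536/81 ≈ 809.09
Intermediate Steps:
t(P, G) = 16/3 (t(P, G) = -2*(-4)*(3 - 1*(-3))/9 = -(-8)*(3 + 3)/9 = -(-8)*6/9 = -1/9*(-48) = 16/3)
t(8, Y(-1, 6))**4 = (16/3)**4 = 65536/81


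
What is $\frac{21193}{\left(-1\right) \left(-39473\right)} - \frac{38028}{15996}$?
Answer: $- \frac{96839668}{52617509} \approx -1.8404$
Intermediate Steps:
$\frac{21193}{\left(-1\right) \left(-39473\right)} - \frac{38028}{15996} = \frac{21193}{39473} - \frac{3169}{1333} = - \frac{96839668}{52617509}$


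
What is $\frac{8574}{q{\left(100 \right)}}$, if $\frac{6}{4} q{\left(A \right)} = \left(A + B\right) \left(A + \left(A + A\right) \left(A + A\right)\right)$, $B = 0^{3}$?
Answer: $\frac{12861}{4010000} \approx 0.0032072$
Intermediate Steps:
$B = 0$
$q{\left(A \right)} = \frac{2 A \left(A + 4 A^{2}\right)}{3}$ ($q{\left(A \right)} = \frac{2 \left(A + 0\right) \left(A + \left(A + A\right) \left(A + A\right)\right)}{3} = \frac{2 A \left(A + 2 A 2 A\right)}{3} = \frac{2 A \left(A + 4 A^{2}\right)}{3}$)
$\frac{8574}{q{\left(100 \right)}} = \frac{8574}{\frac{2}{3} \cdot 100^{2} \left(1 + 4 \cdot 100\right)} = \frac{8574}{\frac{2}{3} \cdot 10000 \left(1 + 400\right)} = \frac{8574}{\frac{2}{3} \cdot 10000 \cdot 401} = \frac{8574}{\frac{8020000}{3}} = 8574 \cdot \frac{3}{8020000} = \frac{12861}{4010000}$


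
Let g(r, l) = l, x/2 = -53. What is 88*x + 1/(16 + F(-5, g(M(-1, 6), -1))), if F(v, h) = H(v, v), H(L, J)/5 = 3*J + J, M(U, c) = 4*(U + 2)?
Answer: -783553/84 ≈ -9328.0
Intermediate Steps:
M(U, c) = 8 + 4*U (M(U, c) = 4*(2 + U) = 8 + 4*U)
x = -106 (x = 2*(-53) = -106)
H(L, J) = 20*J (H(L, J) = 5*(3*J + J) = 5*(4*J) = 20*J)
F(v, h) = 20*v
88*x + 1/(16 + F(-5, g(M(-1, 6), -1))) = 88*(-106) + 1/(16 + 20*(-5)) = -9328 + 1/(16 - 100) = -9328 + 1/(-84) = -9328 - 1/84 = -783553/84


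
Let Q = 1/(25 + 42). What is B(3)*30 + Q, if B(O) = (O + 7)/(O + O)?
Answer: 3351/67 ≈ 50.015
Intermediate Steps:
Q = 1/67 ≈ 0.014925
B(O) = (7 + O)/(2*O) (B(O) = (7 + O)/((2*O)) = (7 + O)*(1/(2*O)) = (7 + O)/(2*O))
B(3)*30 + Q = ((½)*(7 + 3)/3)*30 + 1/67 = ((½)*(⅓)*10)*30 + 1/67 = (5/3)*30 + 1/67 = 50 + 1/67 = 3351/67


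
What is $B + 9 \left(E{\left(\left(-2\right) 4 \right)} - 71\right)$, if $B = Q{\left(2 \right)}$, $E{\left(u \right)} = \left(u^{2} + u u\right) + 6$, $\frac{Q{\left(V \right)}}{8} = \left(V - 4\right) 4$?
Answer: $503$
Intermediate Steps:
$Q{\left(V \right)} = -128 + 32 V$ ($Q{\left(V \right)} = 8 \left(V - 4\right) 4 = 8 \left(-4 + V\right) 4 = 8 \left(-16 + 4 V\right) = -128 + 32 V$)
$E{\left(u \right)} = 6 + 2 u^{2}$ ($E{\left(u \right)} = \left(u^{2} + u^{2}\right) + 6 = 2 u^{2} + 6 = 6 + 2 u^{2}$)
$B = -64$ ($B = -128 + 32 \cdot 2 = -128 + 64 = -64$)
$B + 9 \left(E{\left(\left(-2\right) 4 \right)} - 71\right) = -64 + 9 \left(\left(6 + 2 \left(\left(-2\right) 4\right)^{2}\right) - 71\right) = -64 + 9 \left(\left(6 + 2 \left(-8\right)^{2}\right) - 71\right) = -64 + 9 \left(\left(6 + 2 \cdot 64\right) - 71\right) = -64 + 9 \left(\left(6 + 128\right) - 71\right) = -64 + 9 \left(134 - 71\right) = -64 + 9 \cdot 63 = -64 + 567 = 503$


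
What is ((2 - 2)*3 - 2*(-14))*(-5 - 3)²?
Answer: 1792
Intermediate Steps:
((2 - 2)*3 - 2*(-14))*(-5 - 3)² = (0*3 + 28)*(-8)² = (0 + 28)*64 = 28*64 = 1792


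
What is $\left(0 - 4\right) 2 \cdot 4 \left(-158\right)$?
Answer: $5056$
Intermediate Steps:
$\left(0 - 4\right) 2 \cdot 4 \left(-158\right) = \left(-4\right) 2 \cdot 4 \left(-158\right) = \left(-8\right) 4 \left(-158\right) = \left(-32\right) \left(-158\right) = 5056$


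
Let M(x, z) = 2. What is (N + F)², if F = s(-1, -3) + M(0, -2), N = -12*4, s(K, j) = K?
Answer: 2209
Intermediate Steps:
N = -48 (N = -1*48 = -48)
F = 1 (F = -1 + 2 = 1)
(N + F)² = (-48 + 1)² = (-47)² = 2209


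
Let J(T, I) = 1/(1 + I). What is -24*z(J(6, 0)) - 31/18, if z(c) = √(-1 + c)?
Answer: -31/18 ≈ -1.7222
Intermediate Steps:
-24*z(J(6, 0)) - 31/18 = -24*√(-1 + 1/(1 + 0)) - 31/18 = -24*√(-1 + 1/1) - 31*1/18 = -24*√(-1 + 1) - 31/18 = -24*√0 - 31/18 = -24*0 - 31/18 = 0 - 31/18 = -31/18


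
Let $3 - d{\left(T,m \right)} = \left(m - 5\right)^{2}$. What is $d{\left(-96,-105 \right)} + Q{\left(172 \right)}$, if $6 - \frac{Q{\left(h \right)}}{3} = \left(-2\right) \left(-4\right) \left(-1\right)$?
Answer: $-12055$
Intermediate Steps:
$Q{\left(h \right)} = 42$ ($Q{\left(h \right)} = 18 - 3 \left(-2\right) \left(-4\right) \left(-1\right) = 18 - 3 \cdot 8 \left(-1\right) = 18 - -24 = 18 + 24 = 42$)
$d{\left(T,m \right)} = 3 - \left(-5 + m\right)^{2}$ ($d{\left(T,m \right)} = 3 - \left(m - 5\right)^{2} = 3 - \left(-5 + m\right)^{2}$)
$d{\left(-96,-105 \right)} + Q{\left(172 \right)} = \left(3 - \left(-5 - 105\right)^{2}\right) + 42 = \left(3 - \left(-110\right)^{2}\right) + 42 = \left(3 - 12100\right) + 42 = -12097 + 42 = -12055$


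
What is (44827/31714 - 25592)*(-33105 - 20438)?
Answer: 43454420497523/31714 ≈ 1.3702e+9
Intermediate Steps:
(44827/31714 - 25592)*(-33105 - 20438) = (44827*(1/31714) - 25592)*(-53543) = (44827/31714 - 25592)*(-53543) = -811579861/31714*(-53543) = 43454420497523/31714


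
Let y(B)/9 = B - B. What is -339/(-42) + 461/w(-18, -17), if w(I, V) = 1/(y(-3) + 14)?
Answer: 90469/14 ≈ 6462.1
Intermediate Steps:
y(B) = 0 (y(B) = 9*(B - B) = 9*0 = 0)
w(I, V) = 1/14 (w(I, V) = 1/(0 + 14) = 1/14)
-339/(-42) + 461/w(-18, -17) = -339/(-42) + 461/(1/14) = -339*(-1/42) + 461*14 = 113/14 + 6454 = 90469/14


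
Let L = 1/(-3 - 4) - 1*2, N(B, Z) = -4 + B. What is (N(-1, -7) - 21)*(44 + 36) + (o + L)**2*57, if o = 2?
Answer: -101863/49 ≈ -2078.8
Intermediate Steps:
L = -15/7 (L = 1/(-7) - 2 = -1/7 - 2 = -15/7 ≈ -2.1429)
(N(-1, -7) - 21)*(44 + 36) + (o + L)**2*57 = ((-4 - 1) - 21)*(44 + 36) + (2 - 15/7)**2*57 = (-5 - 21)*80 + (-1/7)**2*57 = -26*80 + (1/49)*57 = -2080 + 57/49 = -101863/49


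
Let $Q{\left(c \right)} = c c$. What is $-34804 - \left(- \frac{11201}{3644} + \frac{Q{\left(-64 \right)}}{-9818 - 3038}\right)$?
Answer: $- \frac{203789156297}{5855908} \approx -34801.0$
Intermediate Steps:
$Q{\left(c \right)} = c^{2}$
$-34804 - \left(- \frac{11201}{3644} + \frac{Q{\left(-64 \right)}}{-9818 - 3038}\right) = -34804 - \left(- \frac{11201}{3644} + \frac{\left(-64\right)^{2}}{-9818 - 3038}\right) = -34804 - \left(\left(-11201\right) \frac{1}{3644} + \frac{4096}{-12856}\right) = -34804 - \left(- \frac{11201}{3644} + 4096 \left(- \frac{1}{12856}\right)\right) = -34804 - \left(- \frac{11201}{3644} - \frac{512}{1607}\right) = -34804 - - \frac{19865735}{5855908} = -34804 + \frac{19865735}{5855908} = - \frac{203789156297}{5855908}$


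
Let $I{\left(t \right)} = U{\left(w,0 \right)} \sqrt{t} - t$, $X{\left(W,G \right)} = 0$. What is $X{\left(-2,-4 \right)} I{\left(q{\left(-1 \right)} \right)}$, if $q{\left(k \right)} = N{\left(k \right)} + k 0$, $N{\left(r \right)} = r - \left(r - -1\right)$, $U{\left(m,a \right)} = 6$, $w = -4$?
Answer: $0$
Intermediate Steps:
$N{\left(r \right)} = -1$ ($N{\left(r \right)} = r - \left(r + 1\right) = r - \left(1 + r\right) = -1$)
$q{\left(k \right)} = -1$ ($q{\left(k \right)} = -1 + k 0 = -1 + 0 = -1$)
$I{\left(t \right)} = - t + 6 \sqrt{t}$ ($I{\left(t \right)} = 6 \sqrt{t} - t = - t + 6 \sqrt{t}$)
$X{\left(-2,-4 \right)} I{\left(q{\left(-1 \right)} \right)} = 0 \left(\left(-1\right) \left(-1\right) + 6 \sqrt{-1}\right) = 0 \left(1 + 6 i\right) = 0$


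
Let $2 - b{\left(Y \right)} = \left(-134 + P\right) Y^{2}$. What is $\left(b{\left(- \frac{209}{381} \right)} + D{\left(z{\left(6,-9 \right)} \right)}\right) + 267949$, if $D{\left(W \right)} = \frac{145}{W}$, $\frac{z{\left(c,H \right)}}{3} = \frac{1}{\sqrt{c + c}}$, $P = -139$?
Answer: $\frac{12969320008}{48387} + \frac{290 \sqrt{3}}{3} \approx 2.682 \cdot 10^{5}$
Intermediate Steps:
$z{\left(c,H \right)} = \frac{3 \sqrt{2}}{2 \sqrt{c}}$ ($z{\left(c,H \right)} = \frac{3}{\sqrt{c + c}} = \frac{3}{\sqrt{2 c}} = \frac{3}{\sqrt{2} \sqrt{c}} = 3 \frac{\sqrt{2}}{2 \sqrt{c}} = \frac{3 \sqrt{2}}{2 \sqrt{c}}$)
$b{\left(Y \right)} = 2 + 273 Y^{2}$ ($b{\left(Y \right)} = 2 - \left(-134 - 139\right) Y^{2} = 2 - - 273 Y^{2} = 2 + 273 Y^{2}$)
$\left(b{\left(- \frac{209}{381} \right)} + D{\left(z{\left(6,-9 \right)} \right)}\right) + 267949 = \left(\left(2 + 273 \left(- \frac{209}{381}\right)^{2}\right) + \frac{145}{\frac{3}{2} \sqrt{2} \frac{1}{\sqrt{6}}}\right) + 267949 = \left(\left(2 + 273 \left(\left(-209\right) \frac{1}{381}\right)^{2}\right) + \frac{145}{\frac{3}{2} \sqrt{2} \frac{\sqrt{6}}{6}}\right) + 267949 = \left(\left(2 + 273 \left(- \frac{209}{381}\right)^{2}\right) + \frac{145}{\frac{1}{2} \sqrt{3}}\right) + 267949 = \left(\left(2 + 273 \cdot \frac{43681}{145161}\right) + 145 \frac{2 \sqrt{3}}{3}\right) + 267949 = \left(\left(2 + \frac{3974971}{48387}\right) + \frac{290 \sqrt{3}}{3}\right) + 267949 = \left(\frac{4071745}{48387} + \frac{290 \sqrt{3}}{3}\right) + 267949 = \frac{12969320008}{48387} + \frac{290 \sqrt{3}}{3}$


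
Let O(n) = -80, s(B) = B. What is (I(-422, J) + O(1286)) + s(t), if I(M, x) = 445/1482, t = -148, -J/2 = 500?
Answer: -337451/1482 ≈ -227.70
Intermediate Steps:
J = -1000 (J = -2*500 = -1000)
I(M, x) = 445/1482 (I(M, x) = 445*(1/1482) = 445/1482)
(I(-422, J) + O(1286)) + s(t) = (445/1482 - 80) - 148 = -118115/1482 - 148 = -337451/1482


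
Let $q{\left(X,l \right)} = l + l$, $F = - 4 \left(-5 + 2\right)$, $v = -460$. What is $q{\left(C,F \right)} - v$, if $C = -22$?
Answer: $484$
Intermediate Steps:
$F = 12$ ($F = \left(-4\right) \left(-3\right) = 12$)
$q{\left(X,l \right)} = 2 l$
$q{\left(C,F \right)} - v = 2 \cdot 12 - -460 = 24 + 460 = 484$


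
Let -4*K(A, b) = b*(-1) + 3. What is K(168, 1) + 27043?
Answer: 54085/2 ≈ 27043.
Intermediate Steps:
K(A, b) = -¾ + b/4 (K(A, b) = -(b*(-1) + 3)/4 = -(-b + 3)/4 = -(3 - b)/4 = -¾ + b/4)
K(168, 1) + 27043 = (-¾ + (¼)*1) + 27043 = (-¾ + ¼) + 27043 = -½ + 27043 = 54085/2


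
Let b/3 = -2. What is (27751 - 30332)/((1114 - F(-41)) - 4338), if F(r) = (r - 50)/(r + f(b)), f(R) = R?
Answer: 121307/151619 ≈ 0.80008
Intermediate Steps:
b = -6 (b = 3*(-2) = -6)
F(r) = (-50 + r)/(-6 + r) (F(r) = (r - 50)/(r - 6) = (-50 + r)/(-6 + r))
(27751 - 30332)/((1114 - F(-41)) - 4338) = (27751 - 30332)/((1114 - (-50 - 41)/(-6 - 41)) - 4338) = -2581/((1114 - (-91)/(-47)) - 4338) = -2581/((1114 - (-1)*(-91)/47) - 4338) = -2581/((1114 - 1*91/47) - 4338) = -2581/((1114 - 91/47) - 4338) = -2581/(52267/47 - 4338) = -2581/(-151619/47) = -2581*(-47/151619) = 121307/151619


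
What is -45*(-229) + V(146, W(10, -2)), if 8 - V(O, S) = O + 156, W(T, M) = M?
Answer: 10011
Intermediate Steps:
V(O, S) = -148 - O (V(O, S) = 8 - (O + 156) = 8 - (156 + O) = 8 + (-156 - O) = -148 - O)
-45*(-229) + V(146, W(10, -2)) = -45*(-229) + (-148 - 1*146) = 10305 + (-148 - 146) = 10305 - 294 = 10011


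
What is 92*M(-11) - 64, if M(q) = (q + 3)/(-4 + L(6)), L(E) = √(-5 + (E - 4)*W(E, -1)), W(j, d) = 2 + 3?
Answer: 2240/11 + 736*√5/11 ≈ 353.25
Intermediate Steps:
W(j, d) = 5
L(E) = √(-25 + 5*E) (L(E) = √(-5 + (E - 4)*5) = √(-5 + (-4 + E)*5) = √(-5 + (-20 + 5*E)) = √(-25 + 5*E))
M(q) = (3 + q)/(-4 + √5) (M(q) = (q + 3)/(-4 + √(-25 + 5*6)) = (3 + q)/(-4 + √(-25 + 30)) = (3 + q)/(-4 + √5))
92*M(-11) - 64 = 92*(-(3 - 11)/(4 - √5)) - 64 = 92*(-1*(-8)/(4 - √5)) - 64 = 92*(8/(4 - √5)) - 64 = 736/(4 - √5) - 64 = -64 + 736/(4 - √5)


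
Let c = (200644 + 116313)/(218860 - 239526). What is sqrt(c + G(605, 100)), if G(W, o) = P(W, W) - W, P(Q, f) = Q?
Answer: I*sqrt(6550233362)/20666 ≈ 3.9163*I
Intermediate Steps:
G(W, o) = 0 (G(W, o) = W - W = 0)
c = -316957/20666 (c = 316957/(-20666) = 316957*(-1/20666) = -316957/20666 ≈ -15.337)
sqrt(c + G(605, 100)) = sqrt(-316957/20666 + 0) = sqrt(-316957/20666) = I*sqrt(6550233362)/20666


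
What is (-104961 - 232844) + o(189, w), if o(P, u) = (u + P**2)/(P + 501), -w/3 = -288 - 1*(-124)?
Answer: -77683079/230 ≈ -3.3775e+5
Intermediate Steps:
w = 492 (w = -3*(-288 - 1*(-124)) = -3*(-288 + 124) = -3*(-164) = 492)
o(P, u) = (u + P**2)/(501 + P)
(-104961 - 232844) + o(189, w) = (-104961 - 232844) + (492 + 189**2)/(501 + 189) = -337805 + (492 + 35721)/690 = -337805 + (1/690)*36213 = -337805 + 12071/230 = -77683079/230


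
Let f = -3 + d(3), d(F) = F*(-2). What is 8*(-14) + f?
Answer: -121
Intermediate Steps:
d(F) = -2*F
f = -9 (f = -3 - 2*3 = -3 - 6 = -9)
8*(-14) + f = 8*(-14) - 9 = -112 - 9 = -121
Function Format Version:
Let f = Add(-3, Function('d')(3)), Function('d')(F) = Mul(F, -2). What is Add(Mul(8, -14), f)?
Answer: -121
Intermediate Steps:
Function('d')(F) = Mul(-2, F)
f = -9 (f = Add(-3, Mul(-2, 3)) = Add(-3, -6) = -9)
Add(Mul(8, -14), f) = Add(Mul(8, -14), -9) = Add(-112, -9) = -121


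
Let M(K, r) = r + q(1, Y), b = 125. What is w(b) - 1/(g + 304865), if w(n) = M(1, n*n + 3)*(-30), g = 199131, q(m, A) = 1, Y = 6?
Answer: -236308604521/503996 ≈ -4.6887e+5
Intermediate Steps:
M(K, r) = 1 + r (M(K, r) = r + 1 = 1 + r)
w(n) = -120 - 30*n**2 (w(n) = (1 + (n*n + 3))*(-30) = (1 + (n**2 + 3))*(-30) = (1 + (3 + n**2))*(-30) = (4 + n**2)*(-30) = -120 - 30*n**2)
w(b) - 1/(g + 304865) = (-120 - 30*125**2) - 1/(199131 + 304865) = (-120 - 30*15625) - 1/503996 = (-120 - 468750) - 1*1/503996 = -468870 - 1/503996 = -236308604521/503996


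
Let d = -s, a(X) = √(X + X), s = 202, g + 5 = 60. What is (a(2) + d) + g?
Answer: -145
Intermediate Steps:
g = 55 (g = -5 + 60 = 55)
a(X) = √2*√X (a(X) = √(2*X) = √2*√X)
d = -202 (d = -1*202 = -202)
(a(2) + d) + g = (√2*√2 - 202) + 55 = (2 - 202) + 55 = -200 + 55 = -145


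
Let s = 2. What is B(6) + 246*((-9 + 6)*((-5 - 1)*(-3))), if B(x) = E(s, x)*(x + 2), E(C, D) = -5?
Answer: -13324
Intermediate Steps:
B(x) = -10 - 5*x (B(x) = -5*(x + 2) = -5*(2 + x) = -10 - 5*x)
B(6) + 246*((-9 + 6)*((-5 - 1)*(-3))) = (-10 - 5*6) + 246*((-9 + 6)*((-5 - 1)*(-3))) = (-10 - 30) + 246*(-(-18)*(-3)) = -40 + 246*(-3*18) = -40 + 246*(-54) = -40 - 13284 = -13324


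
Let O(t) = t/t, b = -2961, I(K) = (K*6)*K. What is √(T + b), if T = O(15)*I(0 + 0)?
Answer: 3*I*√329 ≈ 54.415*I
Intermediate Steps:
I(K) = 6*K² (I(K) = (6*K)*K = 6*K²)
O(t) = 1
T = 0 (T = 1*(6*(0 + 0)²) = 1*(6*0²) = 1*(6*0) = 1*0 = 0)
√(T + b) = √(0 - 2961) = √(-2961) = 3*I*√329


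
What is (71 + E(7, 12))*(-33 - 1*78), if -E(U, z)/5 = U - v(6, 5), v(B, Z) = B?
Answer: -7326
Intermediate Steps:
E(U, z) = 30 - 5*U (E(U, z) = -5*(U - 1*6) = -5*(U - 6) = -5*(-6 + U) = 30 - 5*U)
(71 + E(7, 12))*(-33 - 1*78) = (71 + (30 - 5*7))*(-33 - 1*78) = (71 + (30 - 35))*(-33 - 78) = (71 - 5)*(-111) = 66*(-111) = -7326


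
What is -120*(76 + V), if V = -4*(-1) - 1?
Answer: -9480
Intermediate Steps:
V = 3 (V = 4 - 1 = 3)
-120*(76 + V) = -120*(76 + 3) = -120*79 = -9480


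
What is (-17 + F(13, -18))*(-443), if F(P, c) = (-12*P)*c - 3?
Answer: -1235084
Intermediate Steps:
F(P, c) = -3 - 12*P*c (F(P, c) = -12*P*c - 3 = -3 - 12*P*c)
(-17 + F(13, -18))*(-443) = (-17 + (-3 - 12*13*(-18)))*(-443) = (-17 + (-3 + 2808))*(-443) = (-17 + 2805)*(-443) = 2788*(-443) = -1235084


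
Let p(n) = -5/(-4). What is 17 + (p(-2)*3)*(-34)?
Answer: -221/2 ≈ -110.50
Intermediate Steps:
p(n) = 5/4 (p(n) = -5*(-¼) = 5/4)
17 + (p(-2)*3)*(-34) = 17 + ((5/4)*3)*(-34) = 17 + (15/4)*(-34) = 17 - 255/2 = -221/2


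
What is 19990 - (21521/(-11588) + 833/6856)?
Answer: 397072495473/19861832 ≈ 19992.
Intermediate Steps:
19990 - (21521/(-11588) + 833/6856) = 19990 - (21521*(-1/11588) + 833*(1/6856)) = 19990 - (-21521/11588 + 833/6856) = 19990 - 1*(-34473793/19861832) = 19990 + 34473793/19861832 = 397072495473/19861832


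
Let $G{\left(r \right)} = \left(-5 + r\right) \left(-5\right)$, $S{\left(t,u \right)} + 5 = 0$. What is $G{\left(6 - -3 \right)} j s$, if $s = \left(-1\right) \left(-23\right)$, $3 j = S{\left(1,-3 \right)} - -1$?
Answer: $\frac{1840}{3} \approx 613.33$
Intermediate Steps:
$S{\left(t,u \right)} = -5$ ($S{\left(t,u \right)} = -5 + 0 = -5$)
$j = - \frac{4}{3}$ ($j = \frac{-5 - -1}{3} = \frac{-5 + 1}{3} = \frac{1}{3} \left(-4\right) = - \frac{4}{3} \approx -1.3333$)
$G{\left(r \right)} = 25 - 5 r$
$s = 23$
$G{\left(6 - -3 \right)} j s = \left(25 - 5 \left(6 - -3\right)\right) \left(- \frac{4}{3}\right) 23 = \left(25 - 5 \left(6 + 3\right)\right) \left(- \frac{4}{3}\right) 23 = \left(25 - 45\right) \left(- \frac{4}{3}\right) 23 = \left(-20\right) \left(- \frac{4}{3}\right) 23 = \frac{80}{3} \cdot 23 = \frac{1840}{3}$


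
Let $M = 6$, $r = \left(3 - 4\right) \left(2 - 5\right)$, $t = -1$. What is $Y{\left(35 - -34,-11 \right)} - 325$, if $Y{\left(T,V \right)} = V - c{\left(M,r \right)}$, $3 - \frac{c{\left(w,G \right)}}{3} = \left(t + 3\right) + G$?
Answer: $-330$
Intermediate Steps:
$r = 3$ ($r = \left(-1\right) \left(-3\right) = 3$)
$c{\left(w,G \right)} = 3 - 3 G$ ($c{\left(w,G \right)} = 9 - 3 \left(\left(-1 + 3\right) + G\right) = 9 - 3 \left(2 + G\right) = 9 - \left(6 + 3 G\right) = 3 - 3 G$)
$Y{\left(T,V \right)} = 6 + V$ ($Y{\left(T,V \right)} = V - \left(3 - 9\right) = V - -6 = V + 6 = 6 + V$)
$Y{\left(35 - -34,-11 \right)} - 325 = \left(6 - 11\right) - 325 = -5 - 325 = -330$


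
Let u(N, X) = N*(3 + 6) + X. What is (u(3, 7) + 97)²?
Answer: 17161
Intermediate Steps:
u(N, X) = X + 9*N (u(N, X) = N*9 + X = 9*N + X = X + 9*N)
(u(3, 7) + 97)² = ((7 + 9*3) + 97)² = ((7 + 27) + 97)² = (34 + 97)² = 131² = 17161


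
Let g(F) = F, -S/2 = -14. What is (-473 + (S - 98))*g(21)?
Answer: -11403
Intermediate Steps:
S = 28 (S = -2*(-14) = 28)
(-473 + (S - 98))*g(21) = (-473 + (28 - 98))*21 = (-473 - 70)*21 = -543*21 = -11403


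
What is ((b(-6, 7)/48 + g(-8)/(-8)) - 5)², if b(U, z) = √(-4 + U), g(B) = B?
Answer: (192 - I*√10)²/2304 ≈ 15.996 - 0.52705*I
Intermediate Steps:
((b(-6, 7)/48 + g(-8)/(-8)) - 5)² = ((√(-4 - 6)/48 - 8/(-8)) - 5)² = ((√(-10)*(1/48) - 8*(-⅛)) - 5)² = (((I*√10)*(1/48) + 1) - 5)² = ((I*√10/48 + 1) - 5)² = ((1 + I*√10/48) - 5)² = (-4 + I*√10/48)²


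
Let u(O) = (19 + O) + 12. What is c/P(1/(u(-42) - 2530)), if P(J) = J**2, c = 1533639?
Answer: 9902217792159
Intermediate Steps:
u(O) = 31 + O
c/P(1/(u(-42) - 2530)) = 1533639/((1/((31 - 42) - 2530))**2) = 1533639/((1/(-11 - 2530))**2) = 1533639/((1/(-2541))**2) = 1533639/((-1/2541)**2) = 1533639/(1/6456681) = 1533639*6456681 = 9902217792159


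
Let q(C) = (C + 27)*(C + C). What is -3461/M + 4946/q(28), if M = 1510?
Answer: -159571/232540 ≈ -0.68621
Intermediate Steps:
q(C) = 2*C*(27 + C) (q(C) = (27 + C)*(2*C) = 2*C*(27 + C))
-3461/M + 4946/q(28) = -3461/1510 + 4946/((2*28*(27 + 28))) = -3461*1/1510 + 4946/((2*28*55)) = -3461/1510 + 4946/3080 = -3461/1510 + 4946*(1/3080) = -3461/1510 + 2473/1540 = -159571/232540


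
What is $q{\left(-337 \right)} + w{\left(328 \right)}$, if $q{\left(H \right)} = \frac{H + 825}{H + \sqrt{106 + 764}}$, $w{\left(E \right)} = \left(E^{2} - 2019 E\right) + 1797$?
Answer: $- \frac{62305919305}{112699} - \frac{488 \sqrt{870}}{112699} \approx -5.5285 \cdot 10^{5}$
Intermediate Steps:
$w{\left(E \right)} = 1797 + E^{2} - 2019 E$
$q{\left(H \right)} = \frac{825 + H}{H + \sqrt{870}}$
$q{\left(-337 \right)} + w{\left(328 \right)} = \frac{825 - 337}{-337 + \sqrt{870}} + \left(1797 + 328^{2} - 662232\right) = \frac{1}{-337 + \sqrt{870}} \cdot 488 + \left(1797 + 107584 - 662232\right) = \frac{488}{-337 + \sqrt{870}} - 552851 = -552851 + \frac{488}{-337 + \sqrt{870}}$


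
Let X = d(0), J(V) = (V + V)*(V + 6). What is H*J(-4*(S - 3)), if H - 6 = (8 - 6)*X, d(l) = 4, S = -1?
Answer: 9856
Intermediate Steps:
J(V) = 2*V*(6 + V) (J(V) = (2*V)*(6 + V) = 2*V*(6 + V))
X = 4
H = 14 (H = 6 + (8 - 6)*4 = 6 + 2*4 = 6 + 8 = 14)
H*J(-4*(S - 3)) = 14*(2*(-4*(-1 - 3))*(6 - 4*(-1 - 3))) = 14*(2*(-4*(-4))*(6 - 4*(-4))) = 14*(2*16*(6 + 16)) = 14*(2*16*22) = 14*704 = 9856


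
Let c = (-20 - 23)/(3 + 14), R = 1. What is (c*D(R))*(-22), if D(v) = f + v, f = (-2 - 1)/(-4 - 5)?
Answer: 3784/51 ≈ 74.196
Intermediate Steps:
f = ⅓ (f = -3/(-9) = -3*(-⅑) = ⅓ ≈ 0.33333)
c = -43/17 ≈ -2.5294
D(v) = ⅓ + v
(c*D(R))*(-22) = -43*(⅓ + 1)/17*(-22) = -43/17*4/3*(-22) = -172/51*(-22) = 3784/51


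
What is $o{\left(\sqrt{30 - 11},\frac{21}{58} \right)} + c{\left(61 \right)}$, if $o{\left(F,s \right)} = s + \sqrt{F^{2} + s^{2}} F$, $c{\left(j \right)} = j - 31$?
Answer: $\frac{1761}{58} + \frac{\sqrt{1222783}}{58} \approx 49.427$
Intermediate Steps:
$c{\left(j \right)} = -31 + j$ ($c{\left(j \right)} = j - 31 = -31 + j$)
$o{\left(F,s \right)} = s + F \sqrt{F^{2} + s^{2}}$
$o{\left(\sqrt{30 - 11},\frac{21}{58} \right)} + c{\left(61 \right)} = \left(\frac{21}{58} + \sqrt{30 - 11} \sqrt{\left(\sqrt{30 - 11}\right)^{2} + \left(\frac{21}{58}\right)^{2}}\right) + \left(-31 + 61\right) = \left(21 \cdot \frac{1}{58} + \sqrt{19} \sqrt{\left(\sqrt{19}\right)^{2} + \left(21 \cdot \frac{1}{58}\right)^{2}}\right) + 30 = \left(\frac{21}{58} + \sqrt{19} \sqrt{19 + \left(\frac{21}{58}\right)^{2}}\right) + 30 = \left(\frac{21}{58} + \sqrt{19} \sqrt{19 + \frac{441}{3364}}\right) + 30 = \left(\frac{21}{58} + \sqrt{19} \sqrt{\frac{64357}{3364}}\right) + 30 = \left(\frac{21}{58} + \sqrt{19} \frac{\sqrt{64357}}{58}\right) + 30 = \left(\frac{21}{58} + \frac{\sqrt{1222783}}{58}\right) + 30 = \frac{1761}{58} + \frac{\sqrt{1222783}}{58}$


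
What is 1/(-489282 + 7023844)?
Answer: 1/6534562 ≈ 1.5303e-7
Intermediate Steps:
1/(-489282 + 7023844) = 1/6534562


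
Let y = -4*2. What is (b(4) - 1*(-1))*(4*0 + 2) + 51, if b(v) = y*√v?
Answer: 21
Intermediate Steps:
y = -8
b(v) = -8*√v
(b(4) - 1*(-1))*(4*0 + 2) + 51 = (-8*√4 - 1*(-1))*(4*0 + 2) + 51 = (-8*2 + 1)*(0 + 2) + 51 = (-16 + 1)*2 + 51 = -15*2 + 51 = -30 + 51 = 21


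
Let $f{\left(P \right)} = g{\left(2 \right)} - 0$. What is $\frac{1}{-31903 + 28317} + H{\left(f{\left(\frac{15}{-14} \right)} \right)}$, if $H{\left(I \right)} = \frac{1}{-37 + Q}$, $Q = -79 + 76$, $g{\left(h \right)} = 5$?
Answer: $- \frac{1813}{71720} \approx -0.025279$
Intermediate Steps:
$Q = -3$
$f{\left(P \right)} = 5$ ($f{\left(P \right)} = 5 - 0 = 5 + 0 = 5$)
$H{\left(I \right)} = - \frac{1}{40}$ ($H{\left(I \right)} = \frac{1}{-37 - 3} = \frac{1}{-40} = - \frac{1}{40}$)
$\frac{1}{-31903 + 28317} + H{\left(f{\left(\frac{15}{-14} \right)} \right)} = \frac{1}{-31903 + 28317} - \frac{1}{40} = \frac{1}{-3586} - \frac{1}{40} = - \frac{1}{3586} - \frac{1}{40} = - \frac{1813}{71720}$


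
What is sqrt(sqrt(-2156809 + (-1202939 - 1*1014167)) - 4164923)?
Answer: sqrt(-4164923 + I*sqrt(4373915)) ≈ 0.512 + 2040.8*I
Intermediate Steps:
sqrt(sqrt(-2156809 + (-1202939 - 1*1014167)) - 4164923) = sqrt(sqrt(-2156809 + (-1202939 - 1014167)) - 4164923) = sqrt(sqrt(-2156809 - 2217106) - 4164923) = sqrt(sqrt(-4373915) - 4164923) = sqrt(I*sqrt(4373915) - 4164923) = sqrt(-4164923 + I*sqrt(4373915))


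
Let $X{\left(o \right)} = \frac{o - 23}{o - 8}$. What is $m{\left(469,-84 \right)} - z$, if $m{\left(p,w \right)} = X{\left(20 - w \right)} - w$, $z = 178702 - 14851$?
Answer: $- \frac{5240517}{32} \approx -1.6377 \cdot 10^{5}$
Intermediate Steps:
$X{\left(o \right)} = \frac{-23 + o}{-8 + o}$
$z = 163851$
$m{\left(p,w \right)} = - w + \frac{-3 - w}{12 - w}$ ($m{\left(p,w \right)} = \frac{-23 - \left(-20 + w\right)}{-8 - \left(-20 + w\right)} - w = \frac{-3 - w}{12 - w} - w = - w + \frac{-3 - w}{12 - w}$)
$m{\left(469,-84 \right)} - z = \frac{3 - 84 - - 84 \left(-12 - 84\right)}{-12 - 84} - 163851 = \frac{3 - 84 - \left(-84\right) \left(-96\right)}{-96} - 163851 = - \frac{3 - 84 - 8064}{96} - 163851 = \left(- \frac{1}{96}\right) \left(-8145\right) - 163851 = \frac{2715}{32} - 163851 = - \frac{5240517}{32}$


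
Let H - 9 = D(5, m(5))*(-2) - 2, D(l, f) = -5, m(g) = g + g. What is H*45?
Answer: 765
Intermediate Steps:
m(g) = 2*g
H = 17 (H = 9 + (-5*(-2) - 2) = 9 + (10 - 2) = 9 + 8 = 17)
H*45 = 17*45 = 765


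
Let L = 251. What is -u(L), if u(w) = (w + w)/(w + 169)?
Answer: -251/210 ≈ -1.1952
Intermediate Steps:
u(w) = 2*w/(169 + w) (u(w) = (2*w)/(169 + w) = 2*w/(169 + w))
-u(L) = -2*251/(169 + 251) = -2*251/420 = -1*251/210 = -251/210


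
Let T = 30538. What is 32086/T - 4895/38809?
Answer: 547871032/592574621 ≈ 0.92456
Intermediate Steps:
32086/T - 4895/38809 = 32086/30538 - 4895/38809 = 32086*(1/30538) - 4895*1/38809 = 16043/15269 - 4895/38809 = 547871032/592574621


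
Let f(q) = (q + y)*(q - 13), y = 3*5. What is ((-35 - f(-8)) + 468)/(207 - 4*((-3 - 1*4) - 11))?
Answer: 580/279 ≈ 2.0789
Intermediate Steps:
y = 15
f(q) = (-13 + q)*(15 + q) (f(q) = (q + 15)*(q - 13) = (15 + q)*(-13 + q) = (-13 + q)*(15 + q))
((-35 - f(-8)) + 468)/(207 - 4*((-3 - 1*4) - 11)) = ((-35 - (-195 + (-8)² + 2*(-8))) + 468)/(207 - 4*((-3 - 1*4) - 11)) = ((-35 - (-195 + 64 - 16)) + 468)/(207 - 4*((-3 - 4) - 11)) = ((-35 - 1*(-147)) + 468)/(207 - 4*(-7 - 11)) = ((-35 + 147) + 468)/(207 - 4*(-18)) = (112 + 468)/(207 + 72) = 580/279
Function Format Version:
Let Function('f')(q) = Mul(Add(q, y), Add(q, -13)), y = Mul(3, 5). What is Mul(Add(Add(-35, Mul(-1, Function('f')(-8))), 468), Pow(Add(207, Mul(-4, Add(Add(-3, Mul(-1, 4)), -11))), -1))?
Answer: Rational(580, 279) ≈ 2.0789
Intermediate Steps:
y = 15
Function('f')(q) = Mul(Add(-13, q), Add(15, q)) (Function('f')(q) = Mul(Add(q, 15), Add(q, -13)) = Mul(Add(15, q), Add(-13, q)) = Mul(Add(-13, q), Add(15, q)))
Mul(Add(Add(-35, Mul(-1, Function('f')(-8))), 468), Pow(Add(207, Mul(-4, Add(Add(-3, Mul(-1, 4)), -11))), -1)) = Mul(Add(Add(-35, Mul(-1, Add(-195, Pow(-8, 2), Mul(2, -8)))), 468), Pow(Add(207, Mul(-4, Add(Add(-3, Mul(-1, 4)), -11))), -1)) = Mul(Add(Add(-35, Mul(-1, Add(-195, 64, -16))), 468), Pow(Add(207, Mul(-4, Add(Add(-3, -4), -11))), -1)) = Mul(Add(Add(-35, Mul(-1, -147)), 468), Pow(Add(207, Mul(-4, Add(-7, -11))), -1)) = Mul(Add(Add(-35, 147), 468), Pow(Add(207, Mul(-4, -18)), -1)) = Mul(Add(112, 468), Pow(Add(207, 72), -1)) = Mul(580, Pow(279, -1)) = Mul(580, Rational(1, 279)) = Rational(580, 279)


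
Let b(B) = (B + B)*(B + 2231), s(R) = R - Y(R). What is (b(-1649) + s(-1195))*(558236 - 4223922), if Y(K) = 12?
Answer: 7040474156098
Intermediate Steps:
s(R) = -12 + R (s(R) = R - 1*12 = R - 12 = -12 + R)
b(B) = 2*B*(2231 + B) (b(B) = (2*B)*(2231 + B) = 2*B*(2231 + B))
(b(-1649) + s(-1195))*(558236 - 4223922) = (2*(-1649)*(2231 - 1649) + (-12 - 1195))*(558236 - 4223922) = (2*(-1649)*582 - 1207)*(-3665686) = (-1919436 - 1207)*(-3665686) = -1920643*(-3665686) = 7040474156098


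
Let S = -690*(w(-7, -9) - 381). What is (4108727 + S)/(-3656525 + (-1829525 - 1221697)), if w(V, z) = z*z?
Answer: -4315727/6707747 ≈ -0.64339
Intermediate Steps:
w(V, z) = z²
S = 207000 (S = -690*((-9)² - 381) = -690*(81 - 381) = -690*(-300) = 207000)
(4108727 + S)/(-3656525 + (-1829525 - 1221697)) = (4108727 + 207000)/(-3656525 + (-1829525 - 1221697)) = 4315727/(-3656525 - 3051222) = 4315727/(-6707747) = 4315727*(-1/6707747) = -4315727/6707747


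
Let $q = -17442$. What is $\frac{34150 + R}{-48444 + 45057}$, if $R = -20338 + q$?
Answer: $\frac{1210}{1129} \approx 1.0717$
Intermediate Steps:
$R = -37780$ ($R = -20338 - 17442 = -37780$)
$\frac{34150 + R}{-48444 + 45057} = \frac{34150 - 37780}{-48444 + 45057} = - \frac{3630}{-3387} = \left(-3630\right) \left(- \frac{1}{3387}\right) = \frac{1210}{1129}$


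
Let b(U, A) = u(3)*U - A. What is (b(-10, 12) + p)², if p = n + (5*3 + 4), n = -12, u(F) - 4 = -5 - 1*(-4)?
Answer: 1225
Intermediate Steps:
u(F) = 3 (u(F) = 4 + (-5 - 1*(-4)) = 4 + (-5 + 4) = 4 - 1 = 3)
b(U, A) = -A + 3*U (b(U, A) = 3*U - A = -A + 3*U)
p = 7 (p = -12 + (5*3 + 4) = -12 + (15 + 4) = -12 + 19 = 7)
(b(-10, 12) + p)² = ((-1*12 + 3*(-10)) + 7)² = ((-12 - 30) + 7)² = (-42 + 7)² = (-35)² = 1225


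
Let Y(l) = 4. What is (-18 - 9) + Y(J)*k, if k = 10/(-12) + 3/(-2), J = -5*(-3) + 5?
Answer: -109/3 ≈ -36.333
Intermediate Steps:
J = 20 (J = 15 + 5 = 20)
k = -7/3 (k = 10*(-1/12) + 3*(-½) = -⅚ - 3/2 = -7/3 ≈ -2.3333)
(-18 - 9) + Y(J)*k = (-18 - 9) + 4*(-7/3) = -27 - 28/3 = -109/3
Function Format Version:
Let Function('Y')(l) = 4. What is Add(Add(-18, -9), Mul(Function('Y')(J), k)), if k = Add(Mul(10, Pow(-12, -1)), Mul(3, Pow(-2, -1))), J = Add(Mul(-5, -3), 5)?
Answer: Rational(-109, 3) ≈ -36.333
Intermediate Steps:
J = 20 (J = Add(15, 5) = 20)
k = Rational(-7, 3) (k = Add(Mul(10, Rational(-1, 12)), Mul(3, Rational(-1, 2))) = Add(Rational(-5, 6), Rational(-3, 2)) = Rational(-7, 3) ≈ -2.3333)
Add(Add(-18, -9), Mul(Function('Y')(J), k)) = Add(Add(-18, -9), Mul(4, Rational(-7, 3))) = Add(-27, Rational(-28, 3)) = Rational(-109, 3)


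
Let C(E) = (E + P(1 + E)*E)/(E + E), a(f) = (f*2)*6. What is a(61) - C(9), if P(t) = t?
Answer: 1453/2 ≈ 726.50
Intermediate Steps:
a(f) = 12*f (a(f) = (2*f)*6 = 12*f)
C(E) = (E + E*(1 + E))/(2*E) (C(E) = (E + (1 + E)*E)/(E + E) = (E + E*(1 + E))/((2*E)) = (E + E*(1 + E))*(1/(2*E)) = (E + E*(1 + E))/(2*E))
a(61) - C(9) = 12*61 - (1 + (1/2)*9) = 732 - (1 + 9/2) = 732 - 1*11/2 = 732 - 11/2 = 1453/2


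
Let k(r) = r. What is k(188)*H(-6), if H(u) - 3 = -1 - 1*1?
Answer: 188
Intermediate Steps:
H(u) = 1 (H(u) = 3 + (-1 - 1*1) = 3 + (-1 - 1) = 3 - 2 = 1)
k(188)*H(-6) = 188*1 = 188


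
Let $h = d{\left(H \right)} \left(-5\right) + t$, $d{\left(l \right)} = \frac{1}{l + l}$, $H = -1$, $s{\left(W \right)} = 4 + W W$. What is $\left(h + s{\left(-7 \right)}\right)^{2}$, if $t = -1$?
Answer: $\frac{11881}{4} \approx 2970.3$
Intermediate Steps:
$s{\left(W \right)} = 4 + W^{2}$
$d{\left(l \right)} = \frac{1}{2 l}$
$h = \frac{3}{2}$ ($h = \frac{1}{2 \left(-1\right)} \left(-5\right) - 1 = \frac{1}{2} \left(-1\right) \left(-5\right) - 1 = \left(- \frac{1}{2}\right) \left(-5\right) - 1 = \frac{5}{2} - 1 = \frac{3}{2} \approx 1.5$)
$\left(h + s{\left(-7 \right)}\right)^{2} = \left(\frac{3}{2} + \left(4 + \left(-7\right)^{2}\right)\right)^{2} = \left(\frac{3}{2} + \left(4 + 49\right)\right)^{2} = \left(\frac{3}{2} + 53\right)^{2} = \left(\frac{109}{2}\right)^{2} = \frac{11881}{4}$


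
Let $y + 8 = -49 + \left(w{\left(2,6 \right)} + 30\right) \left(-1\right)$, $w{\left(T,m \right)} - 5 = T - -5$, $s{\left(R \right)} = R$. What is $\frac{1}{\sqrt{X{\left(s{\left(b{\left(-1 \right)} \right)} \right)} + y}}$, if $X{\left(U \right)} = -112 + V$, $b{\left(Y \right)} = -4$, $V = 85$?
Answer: $- \frac{i \sqrt{14}}{42} \approx - 0.089087 i$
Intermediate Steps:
$X{\left(U \right)} = -27$ ($X{\left(U \right)} = -112 + 85 = -27$)
$w{\left(T,m \right)} = 10 + T$ ($w{\left(T,m \right)} = 5 + \left(T - -5\right) = 5 + \left(T + 5\right) = 5 + \left(5 + T\right) = 10 + T$)
$y = -99$ ($y = -8 - \left(49 - \left(\left(10 + 2\right) + 30\right) \left(-1\right)\right) = -8 - \left(49 - \left(12 + 30\right) \left(-1\right)\right) = -8 + \left(-49 + 42 \left(-1\right)\right) = -8 - 91 = -99$)
$\frac{1}{\sqrt{X{\left(s{\left(b{\left(-1 \right)} \right)} \right)} + y}} = \frac{1}{\sqrt{-27 - 99}} = \frac{1}{\sqrt{-126}} = \frac{1}{3 i \sqrt{14}} = - \frac{i \sqrt{14}}{42}$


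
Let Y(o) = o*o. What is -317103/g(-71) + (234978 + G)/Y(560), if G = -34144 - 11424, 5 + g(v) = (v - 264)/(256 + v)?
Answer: 4380306263/94080 ≈ 46559.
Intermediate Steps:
g(v) = -5 + (-264 + v)/(256 + v) (g(v) = -5 + (v - 264)/(256 + v) = -5 + (-264 + v)/(256 + v))
Y(o) = o**2
G = -45568
-317103/g(-71) + (234978 + G)/Y(560) = -317103*(256 - 71)/(4*(-386 - 1*(-71))) + (234978 - 45568)/(560**2) = -317103*185/(4*(-386 + 71)) + 189410/313600 = -317103/(4*(1/185)*(-315)) + 189410*(1/313600) = -317103/(-252/37) + 18941/31360 = -317103*(-37/252) + 18941/31360 = 3910937/84 + 18941/31360 = 4380306263/94080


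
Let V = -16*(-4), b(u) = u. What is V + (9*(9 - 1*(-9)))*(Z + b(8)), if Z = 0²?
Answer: 1360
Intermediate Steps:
Z = 0
V = 64
V + (9*(9 - 1*(-9)))*(Z + b(8)) = 64 + (9*(9 - 1*(-9)))*(0 + 8) = 64 + (9*(9 + 9))*8 = 64 + (9*18)*8 = 64 + 162*8 = 64 + 1296 = 1360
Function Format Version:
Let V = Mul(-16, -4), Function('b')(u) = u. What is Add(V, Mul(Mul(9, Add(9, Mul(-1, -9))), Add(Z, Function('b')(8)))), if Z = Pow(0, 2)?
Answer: 1360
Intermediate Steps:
Z = 0
V = 64
Add(V, Mul(Mul(9, Add(9, Mul(-1, -9))), Add(Z, Function('b')(8)))) = Add(64, Mul(Mul(9, Add(9, Mul(-1, -9))), Add(0, 8))) = Add(64, Mul(Mul(9, Add(9, 9)), 8)) = Add(64, Mul(Mul(9, 18), 8)) = Add(64, Mul(162, 8)) = Add(64, 1296) = 1360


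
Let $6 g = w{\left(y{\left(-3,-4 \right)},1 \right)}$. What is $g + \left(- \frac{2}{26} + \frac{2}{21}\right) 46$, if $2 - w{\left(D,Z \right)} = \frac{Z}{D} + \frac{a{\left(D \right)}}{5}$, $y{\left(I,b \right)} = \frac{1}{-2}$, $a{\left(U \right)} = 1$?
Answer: $\frac{1343}{910} \approx 1.4758$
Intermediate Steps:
$y{\left(I,b \right)} = - \frac{1}{2}$
$w{\left(D,Z \right)} = \frac{9}{5} - \frac{Z}{D}$ ($w{\left(D,Z \right)} = 2 - \left(\frac{Z}{D} + 1 \cdot \frac{1}{5}\right) = 2 - \left(\frac{Z}{D} + \frac{1}{5}\right) = 2 - \left(\frac{1}{5} + \frac{Z}{D}\right) = \frac{9}{5} - \frac{Z}{D}$)
$g = \frac{19}{30}$ ($g = \frac{\frac{9}{5} - 1 \frac{1}{- \frac{1}{2}}}{6} = \frac{\frac{9}{5} - 1 \left(-2\right)}{6} = \frac{\frac{9}{5} + 2}{6} = \frac{1}{6} \cdot \frac{19}{5} = \frac{19}{30} \approx 0.63333$)
$g + \left(- \frac{2}{26} + \frac{2}{21}\right) 46 = \frac{19}{30} + \left(- \frac{2}{26} + \frac{2}{21}\right) 46 = \frac{19}{30} + \left(\left(-2\right) \frac{1}{26} + 2 \cdot \frac{1}{21}\right) 46 = \frac{19}{30} + \left(- \frac{1}{13} + \frac{2}{21}\right) 46 = \frac{19}{30} + \frac{5}{273} \cdot 46 = \frac{19}{30} + \frac{230}{273} = \frac{1343}{910}$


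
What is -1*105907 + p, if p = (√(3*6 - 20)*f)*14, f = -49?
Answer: -105907 - 686*I*√2 ≈ -1.0591e+5 - 970.15*I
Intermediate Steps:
p = -686*I*√2 (p = (√(3*6 - 20)*(-49))*14 = (√(18 - 20)*(-49))*14 = (√(-2)*(-49))*14 = ((I*√2)*(-49))*14 = -49*I*√2*14 = -686*I*√2 ≈ -970.15*I)
-1*105907 + p = -1*105907 - 686*I*√2 = -105907 - 686*I*√2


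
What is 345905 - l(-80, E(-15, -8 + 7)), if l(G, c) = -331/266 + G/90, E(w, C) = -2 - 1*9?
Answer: 828101677/2394 ≈ 3.4591e+5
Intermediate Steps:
E(w, C) = -11 (E(w, C) = -2 - 9 = -11)
l(G, c) = -331/266 + G/90 (l(G, c) = -331*1/266 + G*(1/90) = -331/266 + G/90)
345905 - l(-80, E(-15, -8 + 7)) = 345905 - (-331/266 + (1/90)*(-80)) = 345905 - (-331/266 - 8/9) = 345905 - 1*(-5107/2394) = 345905 + 5107/2394 = 828101677/2394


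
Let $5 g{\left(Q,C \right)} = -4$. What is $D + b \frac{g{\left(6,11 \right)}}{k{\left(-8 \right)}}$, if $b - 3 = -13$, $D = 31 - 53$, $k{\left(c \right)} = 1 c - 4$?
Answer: $- \frac{68}{3} \approx -22.667$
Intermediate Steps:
$g{\left(Q,C \right)} = - \frac{4}{5}$ ($g{\left(Q,C \right)} = \frac{1}{5} \left(-4\right) = - \frac{4}{5}$)
$k{\left(c \right)} = -4 + c$ ($k{\left(c \right)} = c - 4 = -4 + c$)
$D = -22$
$b = -10$ ($b = 3 - 13 = -10$)
$D + b \frac{g{\left(6,11 \right)}}{k{\left(-8 \right)}} = -22 - 10 \left(- \frac{4}{5 \left(-4 - 8\right)}\right) = -22 - 10 \left(- \frac{4}{5 \left(-12\right)}\right) = -22 - 10 \left(\left(- \frac{4}{5}\right) \left(- \frac{1}{12}\right)\right) = -22 - \frac{2}{3} = - \frac{68}{3}$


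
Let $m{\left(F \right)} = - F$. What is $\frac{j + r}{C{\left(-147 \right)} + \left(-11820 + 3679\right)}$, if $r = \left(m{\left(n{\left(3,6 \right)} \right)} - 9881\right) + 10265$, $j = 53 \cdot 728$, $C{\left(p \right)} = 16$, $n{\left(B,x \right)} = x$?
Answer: $- \frac{38962}{8125} \approx -4.7953$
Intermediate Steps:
$j = 38584$
$r = 378$ ($r = \left(\left(-1\right) 6 - 9881\right) + 10265 = \left(-6 - 9881\right) + 10265 = -9887 + 10265 = 378$)
$\frac{j + r}{C{\left(-147 \right)} + \left(-11820 + 3679\right)} = \frac{38584 + 378}{16 + \left(-11820 + 3679\right)} = \frac{38962}{16 - 8141} = \frac{38962}{-8125} = 38962 \left(- \frac{1}{8125}\right) = - \frac{38962}{8125}$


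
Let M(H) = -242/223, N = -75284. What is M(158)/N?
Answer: 11/763106 ≈ 1.4415e-5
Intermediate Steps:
M(H) = -242/223 (M(H) = -242*1/223 = -242/223)
M(158)/N = -242/223/(-75284) = -242/223*(-1/75284) = 11/763106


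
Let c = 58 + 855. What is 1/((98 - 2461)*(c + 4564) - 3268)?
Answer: -1/12945419 ≈ -7.7247e-8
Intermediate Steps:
c = 913
1/((98 - 2461)*(c + 4564) - 3268) = 1/((98 - 2461)*(913 + 4564) - 3268) = 1/(-2363*5477 - 3268) = 1/(-12942151 - 3268) = 1/(-12945419) = -1/12945419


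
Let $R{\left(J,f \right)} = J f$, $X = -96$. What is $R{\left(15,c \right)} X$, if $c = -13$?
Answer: $18720$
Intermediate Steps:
$R{\left(15,c \right)} X = 15 \left(-13\right) \left(-96\right) = \left(-195\right) \left(-96\right) = 18720$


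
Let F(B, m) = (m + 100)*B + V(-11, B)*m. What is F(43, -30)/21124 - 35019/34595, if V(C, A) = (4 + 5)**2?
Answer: -179919064/182696195 ≈ -0.98480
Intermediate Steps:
V(C, A) = 81 (V(C, A) = 9**2 = 81)
F(B, m) = 81*m + B*(100 + m) (F(B, m) = (m + 100)*B + 81*m = (100 + m)*B + 81*m = B*(100 + m) + 81*m = 81*m + B*(100 + m))
F(43, -30)/21124 - 35019/34595 = (81*(-30) + 100*43 + 43*(-30))/21124 - 35019/34595 = (-2430 + 4300 - 1290)*(1/21124) - 35019*1/34595 = 580*(1/21124) - 35019/34595 = 145/5281 - 35019/34595 = -179919064/182696195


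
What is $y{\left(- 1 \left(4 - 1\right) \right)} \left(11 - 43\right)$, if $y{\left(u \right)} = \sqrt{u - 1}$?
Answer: $- 64 i \approx - 64.0 i$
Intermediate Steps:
$y{\left(u \right)} = \sqrt{-1 + u}$ ($y{\left(u \right)} = \sqrt{u - 1} = \sqrt{-1 + u}$)
$y{\left(- 1 \left(4 - 1\right) \right)} \left(11 - 43\right) = \sqrt{-1 - 1 \left(4 - 1\right)} \left(11 - 43\right) = \sqrt{-1 - 1 \cdot 3} \left(-32\right) = \sqrt{-1 - 3} \left(-32\right) = \sqrt{-4} \left(-32\right) = 2 i \left(-32\right) = - 64 i$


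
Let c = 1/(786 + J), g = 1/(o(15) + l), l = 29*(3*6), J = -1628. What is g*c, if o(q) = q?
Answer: -1/452154 ≈ -2.2116e-6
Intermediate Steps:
l = 522 (l = 29*18 = 522)
g = 1/537 (g = 1/(15 + 522) = 1/537 ≈ 0.0018622)
c = -1/842 (c = 1/(786 - 1628) = 1/(-842) = -1/842 ≈ -0.0011876)
g*c = (1/537)*(-1/842) = -1/452154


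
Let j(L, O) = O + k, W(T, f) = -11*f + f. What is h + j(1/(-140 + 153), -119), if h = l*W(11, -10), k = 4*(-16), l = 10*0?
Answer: -183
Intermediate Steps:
l = 0
k = -64
W(T, f) = -10*f
h = 0 (h = 0*(-10*(-10)) = 0*100 = 0)
j(L, O) = -64 + O (j(L, O) = O - 64 = -64 + O)
h + j(1/(-140 + 153), -119) = 0 + (-64 - 119) = 0 - 183 = -183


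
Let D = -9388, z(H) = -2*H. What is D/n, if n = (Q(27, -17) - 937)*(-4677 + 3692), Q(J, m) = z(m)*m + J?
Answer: -2347/366420 ≈ -0.0064052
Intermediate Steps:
Q(J, m) = J - 2*m² (Q(J, m) = (-2*m)*m + J = -2*m² + J = J - 2*m²)
n = 1465680 (n = ((27 - 2*(-17)²) - 937)*(-4677 + 3692) = ((27 - 2*289) - 937)*(-985) = ((27 - 578) - 937)*(-985) = (-551 - 937)*(-985) = -1488*(-985) = 1465680)
D/n = -9388/1465680 = -9388*1/1465680 = -2347/366420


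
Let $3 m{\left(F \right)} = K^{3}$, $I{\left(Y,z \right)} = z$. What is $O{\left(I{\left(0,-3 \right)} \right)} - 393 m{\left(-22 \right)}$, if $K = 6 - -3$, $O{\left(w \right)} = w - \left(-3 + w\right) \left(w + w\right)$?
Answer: $-95538$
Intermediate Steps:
$O{\left(w \right)} = w - 2 w \left(-3 + w\right)$ ($O{\left(w \right)} = w - \left(-3 + w\right) 2 w = w - 2 w \left(-3 + w\right)$)
$K = 9$ ($K = 6 + 3 = 9$)
$m{\left(F \right)} = 243$ ($m{\left(F \right)} = \frac{9^{3}}{3} = \frac{1}{3} \cdot 729 = 243$)
$O{\left(I{\left(0,-3 \right)} \right)} - 393 m{\left(-22 \right)} = - 3 \left(7 - -6\right) - 95499 = - 3 \left(7 + 6\right) - 95499 = \left(-3\right) 13 - 95499 = -39 - 95499 = -95538$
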